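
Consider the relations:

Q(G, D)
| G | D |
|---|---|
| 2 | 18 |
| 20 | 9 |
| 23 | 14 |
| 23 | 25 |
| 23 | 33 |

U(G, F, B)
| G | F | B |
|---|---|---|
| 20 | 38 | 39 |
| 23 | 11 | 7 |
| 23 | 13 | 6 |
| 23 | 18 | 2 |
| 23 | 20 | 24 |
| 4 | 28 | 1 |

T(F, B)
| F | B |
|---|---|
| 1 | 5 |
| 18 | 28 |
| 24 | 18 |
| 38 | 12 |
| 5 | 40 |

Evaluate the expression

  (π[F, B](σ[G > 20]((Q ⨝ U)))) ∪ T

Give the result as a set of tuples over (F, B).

Joining Q and U on G yields {(20, 9, 38, 39), (23, 14, 11, 7), (23, 14, 13, 6), (23, 14, 18, 2), (23, 14, 20, 24), (23, 25, 11, 7), (23, 25, 13, 6), (23, 25, 18, 2), (23, 25, 20, 24), (23, 33, 11, 7), (23, 33, 13, 6), (23, 33, 18, 2), (23, 33, 20, 24)}.
Filtering on G > 20 leaves {(23, 14, 11, 7), (23, 14, 13, 6), (23, 14, 18, 2), (23, 14, 20, 24), (23, 25, 11, 7), (23, 25, 13, 6), (23, 25, 18, 2), (23, 25, 20, 24), (23, 33, 11, 7), (23, 33, 13, 6), (23, 33, 18, 2), (23, 33, 20, 24)}.
Projecting to F, B (8 duplicate(s) eliminated): {(11, 7), (13, 6), (18, 2), (20, 24)}
Taking the union: {(1, 5), (11, 7), (13, 6), (18, 2), (18, 28), (20, 24), (24, 18), (38, 12), (5, 40)}

{(1, 5), (11, 7), (13, 6), (18, 2), (18, 28), (20, 24), (24, 18), (38, 12), (5, 40)}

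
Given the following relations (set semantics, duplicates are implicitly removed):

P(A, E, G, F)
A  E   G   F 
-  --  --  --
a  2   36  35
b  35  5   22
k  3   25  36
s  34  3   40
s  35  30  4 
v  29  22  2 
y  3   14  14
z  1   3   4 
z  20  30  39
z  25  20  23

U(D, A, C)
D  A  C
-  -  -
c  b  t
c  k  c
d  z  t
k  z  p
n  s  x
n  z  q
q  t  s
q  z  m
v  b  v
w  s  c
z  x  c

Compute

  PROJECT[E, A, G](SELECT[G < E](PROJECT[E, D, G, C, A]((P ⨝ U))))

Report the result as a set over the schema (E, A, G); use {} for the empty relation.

{(25, z, 20), (34, s, 3), (35, b, 5), (35, s, 30)}

Joining P and U on A yields {(b, 35, 5, 22, c, t), (b, 35, 5, 22, v, v), (k, 3, 25, 36, c, c), (s, 34, 3, 40, n, x), (s, 34, 3, 40, w, c), (s, 35, 30, 4, n, x), (s, 35, 30, 4, w, c), (z, 1, 3, 4, d, t), (z, 1, 3, 4, k, p), (z, 1, 3, 4, n, q), (z, 1, 3, 4, q, m), (z, 20, 30, 39, d, t), (z, 20, 30, 39, k, p), (z, 20, 30, 39, n, q), (z, 20, 30, 39, q, m), (z, 25, 20, 23, d, t), (z, 25, 20, 23, k, p), (z, 25, 20, 23, n, q), (z, 25, 20, 23, q, m)}.
π_{E, D, G, C, A} gives {(1, d, 3, t, z), (1, k, 3, p, z), (1, n, 3, q, z), (1, q, 3, m, z), (20, d, 30, t, z), (20, k, 30, p, z), (20, n, 30, q, z), (20, q, 30, m, z), (25, d, 20, t, z), (25, k, 20, p, z), (25, n, 20, q, z), (25, q, 20, m, z), (3, c, 25, c, k), (34, n, 3, x, s), (34, w, 3, c, s), (35, c, 5, t, b), (35, n, 30, x, s), (35, v, 5, v, b), (35, w, 30, c, s)}.
σ[G < E]: keep tuples satisfying G < E → {(25, d, 20, t, z), (25, k, 20, p, z), (25, n, 20, q, z), (25, q, 20, m, z), (34, n, 3, x, s), (34, w, 3, c, s), (35, c, 5, t, b), (35, n, 30, x, s), (35, v, 5, v, b), (35, w, 30, c, s)}
π_{E, A, G} gives {(25, z, 20), (34, s, 3), (35, b, 5), (35, s, 30)} (6 duplicate(s) eliminated).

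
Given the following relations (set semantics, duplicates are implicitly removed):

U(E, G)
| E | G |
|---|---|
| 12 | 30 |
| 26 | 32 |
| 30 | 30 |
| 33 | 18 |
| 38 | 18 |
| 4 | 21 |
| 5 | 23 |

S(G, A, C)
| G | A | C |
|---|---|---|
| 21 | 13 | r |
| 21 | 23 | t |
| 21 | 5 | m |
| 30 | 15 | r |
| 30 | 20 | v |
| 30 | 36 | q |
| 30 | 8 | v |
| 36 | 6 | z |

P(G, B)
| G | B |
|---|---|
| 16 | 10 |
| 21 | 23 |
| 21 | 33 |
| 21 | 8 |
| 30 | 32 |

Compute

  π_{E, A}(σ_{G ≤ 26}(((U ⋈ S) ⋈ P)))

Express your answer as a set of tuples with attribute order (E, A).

{(4, 13), (4, 23), (4, 5)}

Joining U and S on G yields {(12, 30, 15, r), (12, 30, 20, v), (12, 30, 36, q), (12, 30, 8, v), (30, 30, 15, r), (30, 30, 20, v), (30, 30, 36, q), (30, 30, 8, v), (4, 21, 13, r), (4, 21, 23, t), (4, 21, 5, m)}.
Joining (U ⋈ S) and P on G yields {(12, 30, 15, r, 32), (12, 30, 20, v, 32), (12, 30, 36, q, 32), (12, 30, 8, v, 32), (30, 30, 15, r, 32), (30, 30, 20, v, 32), (30, 30, 36, q, 32), (30, 30, 8, v, 32), (4, 21, 13, r, 23), (4, 21, 13, r, 33), (4, 21, 13, r, 8), (4, 21, 23, t, 23), (4, 21, 23, t, 33), (4, 21, 23, t, 8), (4, 21, 5, m, 23), (4, 21, 5, m, 33), (4, 21, 5, m, 8)}.
Selection G ≤ 26: {(4, 21, 13, r, 23), (4, 21, 13, r, 33), (4, 21, 13, r, 8), (4, 21, 23, t, 23), (4, 21, 23, t, 33), (4, 21, 23, t, 8), (4, 21, 5, m, 23), (4, 21, 5, m, 33), (4, 21, 5, m, 8)}
Keep only column(s) E, A (6 duplicate(s) eliminated): {(4, 13), (4, 23), (4, 5)}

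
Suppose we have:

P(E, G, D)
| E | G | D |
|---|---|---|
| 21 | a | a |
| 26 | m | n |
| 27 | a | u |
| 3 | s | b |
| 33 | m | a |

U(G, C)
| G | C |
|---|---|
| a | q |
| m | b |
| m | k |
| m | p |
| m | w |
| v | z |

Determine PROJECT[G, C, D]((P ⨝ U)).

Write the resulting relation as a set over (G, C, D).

Joining P and U on G yields {(21, a, a, q), (26, m, n, b), (26, m, n, k), (26, m, n, p), (26, m, n, w), (27, a, u, q), (33, m, a, b), (33, m, a, k), (33, m, a, p), (33, m, a, w)}.
Projecting to G, C, D: {(a, q, a), (a, q, u), (m, b, a), (m, b, n), (m, k, a), (m, k, n), (m, p, a), (m, p, n), (m, w, a), (m, w, n)}

{(a, q, a), (a, q, u), (m, b, a), (m, b, n), (m, k, a), (m, k, n), (m, p, a), (m, p, n), (m, w, a), (m, w, n)}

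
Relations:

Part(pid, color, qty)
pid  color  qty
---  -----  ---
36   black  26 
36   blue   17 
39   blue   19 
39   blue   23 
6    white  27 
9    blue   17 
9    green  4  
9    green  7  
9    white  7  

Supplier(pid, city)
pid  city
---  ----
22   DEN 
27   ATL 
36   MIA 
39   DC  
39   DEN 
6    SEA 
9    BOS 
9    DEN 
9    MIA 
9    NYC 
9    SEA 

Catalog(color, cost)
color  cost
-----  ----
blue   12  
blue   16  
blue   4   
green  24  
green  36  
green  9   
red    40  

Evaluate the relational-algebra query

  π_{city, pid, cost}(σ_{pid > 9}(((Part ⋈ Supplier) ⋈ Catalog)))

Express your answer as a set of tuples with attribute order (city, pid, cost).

Joining Part and Supplier on pid yields {(36, black, 26, MIA), (36, blue, 17, MIA), (39, blue, 19, DC), (39, blue, 19, DEN), (39, blue, 23, DC), (39, blue, 23, DEN), (6, white, 27, SEA), (9, blue, 17, BOS), (9, blue, 17, DEN), (9, blue, 17, MIA), (9, blue, 17, NYC), (9, blue, 17, SEA), (9, green, 4, BOS), (9, green, 4, DEN), (9, green, 4, MIA), (9, green, 4, NYC), (9, green, 4, SEA), (9, green, 7, BOS), (9, green, 7, DEN), (9, green, 7, MIA), (9, green, 7, NYC), (9, green, 7, SEA), (9, white, 7, BOS), (9, white, 7, DEN), (9, white, 7, MIA), (9, white, 7, NYC), (9, white, 7, SEA)}.
Joining (Part ⋈ Supplier) and Catalog on color yields {(36, blue, 17, MIA, 12), (36, blue, 17, MIA, 16), (36, blue, 17, MIA, 4), (39, blue, 19, DC, 12), (39, blue, 19, DC, 16), (39, blue, 19, DC, 4), (39, blue, 19, DEN, 12), (39, blue, 19, DEN, 16), (39, blue, 19, DEN, 4), (39, blue, 23, DC, 12), (39, blue, 23, DC, 16), (39, blue, 23, DC, 4), (39, blue, 23, DEN, 12), (39, blue, 23, DEN, 16), (39, blue, 23, DEN, 4), (9, blue, 17, BOS, 12), (9, blue, 17, BOS, 16), (9, blue, 17, BOS, 4), (9, blue, 17, DEN, 12), (9, blue, 17, DEN, 16), (9, blue, 17, DEN, 4), (9, blue, 17, MIA, 12), (9, blue, 17, MIA, 16), (9, blue, 17, MIA, 4), (9, blue, 17, NYC, 12), (9, blue, 17, NYC, 16), (9, blue, 17, NYC, 4), (9, blue, 17, SEA, 12), (9, blue, 17, SEA, 16), (9, blue, 17, SEA, 4), (9, green, 4, BOS, 24), (9, green, 4, BOS, 36), (9, green, 4, BOS, 9), (9, green, 4, DEN, 24), (9, green, 4, DEN, 36), (9, green, 4, DEN, 9), (9, green, 4, MIA, 24), (9, green, 4, MIA, 36), (9, green, 4, MIA, 9), (9, green, 4, NYC, 24), (9, green, 4, NYC, 36), (9, green, 4, NYC, 9), (9, green, 4, SEA, 24), (9, green, 4, SEA, 36), (9, green, 4, SEA, 9), (9, green, 7, BOS, 24), (9, green, 7, BOS, 36), (9, green, 7, BOS, 9), (9, green, 7, DEN, 24), (9, green, 7, DEN, 36), (9, green, 7, DEN, 9), (9, green, 7, MIA, 24), (9, green, 7, MIA, 36), (9, green, 7, MIA, 9), (9, green, 7, NYC, 24), (9, green, 7, NYC, 36), (9, green, 7, NYC, 9), (9, green, 7, SEA, 24), (9, green, 7, SEA, 36), (9, green, 7, SEA, 9)}.
σ[pid > 9]: keep tuples satisfying pid > 9 → {(36, blue, 17, MIA, 12), (36, blue, 17, MIA, 16), (36, blue, 17, MIA, 4), (39, blue, 19, DC, 12), (39, blue, 19, DC, 16), (39, blue, 19, DC, 4), (39, blue, 19, DEN, 12), (39, blue, 19, DEN, 16), (39, blue, 19, DEN, 4), (39, blue, 23, DC, 12), (39, blue, 23, DC, 16), (39, blue, 23, DC, 4), (39, blue, 23, DEN, 12), (39, blue, 23, DEN, 16), (39, blue, 23, DEN, 4)}
π_{city, pid, cost} gives {(DC, 39, 12), (DC, 39, 16), (DC, 39, 4), (DEN, 39, 12), (DEN, 39, 16), (DEN, 39, 4), (MIA, 36, 12), (MIA, 36, 16), (MIA, 36, 4)} (6 duplicate(s) eliminated).

{(DC, 39, 12), (DC, 39, 16), (DC, 39, 4), (DEN, 39, 12), (DEN, 39, 16), (DEN, 39, 4), (MIA, 36, 12), (MIA, 36, 16), (MIA, 36, 4)}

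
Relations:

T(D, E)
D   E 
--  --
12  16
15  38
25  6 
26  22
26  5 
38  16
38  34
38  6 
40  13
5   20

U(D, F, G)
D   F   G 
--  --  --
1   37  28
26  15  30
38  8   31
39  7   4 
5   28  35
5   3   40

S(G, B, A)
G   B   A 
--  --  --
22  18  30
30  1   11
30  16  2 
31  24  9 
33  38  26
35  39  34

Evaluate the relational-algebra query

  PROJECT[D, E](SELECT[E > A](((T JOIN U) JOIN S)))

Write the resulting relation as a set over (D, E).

{(26, 22), (26, 5), (38, 16), (38, 34)}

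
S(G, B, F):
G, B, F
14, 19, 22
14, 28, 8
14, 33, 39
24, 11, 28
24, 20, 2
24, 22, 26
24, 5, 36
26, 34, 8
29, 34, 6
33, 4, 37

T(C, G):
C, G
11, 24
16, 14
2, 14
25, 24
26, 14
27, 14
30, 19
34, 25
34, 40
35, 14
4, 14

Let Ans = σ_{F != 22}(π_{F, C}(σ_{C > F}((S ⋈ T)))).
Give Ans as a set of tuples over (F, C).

{(2, 11), (2, 25), (8, 16), (8, 26), (8, 27), (8, 35)}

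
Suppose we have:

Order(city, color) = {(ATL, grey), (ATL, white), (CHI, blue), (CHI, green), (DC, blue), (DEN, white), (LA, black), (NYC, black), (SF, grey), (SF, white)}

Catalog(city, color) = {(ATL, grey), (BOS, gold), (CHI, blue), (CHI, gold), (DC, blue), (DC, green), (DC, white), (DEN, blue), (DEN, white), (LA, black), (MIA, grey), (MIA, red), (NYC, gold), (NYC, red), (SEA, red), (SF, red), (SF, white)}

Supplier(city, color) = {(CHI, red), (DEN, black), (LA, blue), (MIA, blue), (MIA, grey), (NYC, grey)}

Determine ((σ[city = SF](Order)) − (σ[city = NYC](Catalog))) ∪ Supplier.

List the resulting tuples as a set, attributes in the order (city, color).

{(CHI, red), (DEN, black), (LA, blue), (MIA, blue), (MIA, grey), (NYC, grey), (SF, grey), (SF, white)}

σ[city = SF]: keep tuples satisfying city = SF → {(SF, grey), (SF, white)}
σ[city = NYC]: keep tuples satisfying city = NYC → {(NYC, gold), (NYC, red)}
Taking the difference: {(SF, grey), (SF, white)}
Taking the union: {(CHI, red), (DEN, black), (LA, blue), (MIA, blue), (MIA, grey), (NYC, grey), (SF, grey), (SF, white)}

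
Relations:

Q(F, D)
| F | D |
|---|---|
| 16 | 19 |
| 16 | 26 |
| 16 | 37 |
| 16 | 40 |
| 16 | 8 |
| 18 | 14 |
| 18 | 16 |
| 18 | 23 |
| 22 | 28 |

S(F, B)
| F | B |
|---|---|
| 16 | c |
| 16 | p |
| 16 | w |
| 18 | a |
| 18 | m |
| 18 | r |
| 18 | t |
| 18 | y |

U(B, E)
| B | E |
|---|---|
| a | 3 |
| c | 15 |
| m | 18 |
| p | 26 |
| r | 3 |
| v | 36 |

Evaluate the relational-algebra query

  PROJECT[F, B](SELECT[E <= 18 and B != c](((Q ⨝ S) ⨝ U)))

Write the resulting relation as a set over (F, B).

Joining Q and S on F yields {(16, 19, c), (16, 19, p), (16, 19, w), (16, 26, c), (16, 26, p), (16, 26, w), (16, 37, c), (16, 37, p), (16, 37, w), (16, 40, c), (16, 40, p), (16, 40, w), (16, 8, c), (16, 8, p), (16, 8, w), (18, 14, a), (18, 14, m), (18, 14, r), (18, 14, t), (18, 14, y), (18, 16, a), (18, 16, m), (18, 16, r), (18, 16, t), (18, 16, y), (18, 23, a), (18, 23, m), (18, 23, r), (18, 23, t), (18, 23, y)}.
Joining (Q ⨝ S) and U on B yields {(16, 19, c, 15), (16, 19, p, 26), (16, 26, c, 15), (16, 26, p, 26), (16, 37, c, 15), (16, 37, p, 26), (16, 40, c, 15), (16, 40, p, 26), (16, 8, c, 15), (16, 8, p, 26), (18, 14, a, 3), (18, 14, m, 18), (18, 14, r, 3), (18, 16, a, 3), (18, 16, m, 18), (18, 16, r, 3), (18, 23, a, 3), (18, 23, m, 18), (18, 23, r, 3)}.
Selection E <= 18 and B != c: {(18, 14, a, 3), (18, 14, m, 18), (18, 14, r, 3), (18, 16, a, 3), (18, 16, m, 18), (18, 16, r, 3), (18, 23, a, 3), (18, 23, m, 18), (18, 23, r, 3)}
Projecting to F, B (6 duplicate(s) eliminated): {(18, a), (18, m), (18, r)}

{(18, a), (18, m), (18, r)}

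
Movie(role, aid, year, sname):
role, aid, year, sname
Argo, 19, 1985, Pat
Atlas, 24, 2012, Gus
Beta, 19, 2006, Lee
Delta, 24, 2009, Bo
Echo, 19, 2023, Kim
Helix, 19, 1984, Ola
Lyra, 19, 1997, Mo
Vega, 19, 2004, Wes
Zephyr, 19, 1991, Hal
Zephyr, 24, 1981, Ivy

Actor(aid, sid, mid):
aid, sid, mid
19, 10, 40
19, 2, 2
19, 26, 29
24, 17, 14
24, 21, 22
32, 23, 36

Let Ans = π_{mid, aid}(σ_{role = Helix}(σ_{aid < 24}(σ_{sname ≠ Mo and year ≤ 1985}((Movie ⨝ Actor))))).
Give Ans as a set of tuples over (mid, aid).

Movie ⋈ Actor (natural join on aid): {(Argo, 19, 1985, Pat, 10, 40), (Argo, 19, 1985, Pat, 2, 2), (Argo, 19, 1985, Pat, 26, 29), (Atlas, 24, 2012, Gus, 17, 14), (Atlas, 24, 2012, Gus, 21, 22), (Beta, 19, 2006, Lee, 10, 40), (Beta, 19, 2006, Lee, 2, 2), (Beta, 19, 2006, Lee, 26, 29), (Delta, 24, 2009, Bo, 17, 14), (Delta, 24, 2009, Bo, 21, 22), (Echo, 19, 2023, Kim, 10, 40), (Echo, 19, 2023, Kim, 2, 2), (Echo, 19, 2023, Kim, 26, 29), (Helix, 19, 1984, Ola, 10, 40), (Helix, 19, 1984, Ola, 2, 2), (Helix, 19, 1984, Ola, 26, 29), (Lyra, 19, 1997, Mo, 10, 40), (Lyra, 19, 1997, Mo, 2, 2), (Lyra, 19, 1997, Mo, 26, 29), (Vega, 19, 2004, Wes, 10, 40), (Vega, 19, 2004, Wes, 2, 2), (Vega, 19, 2004, Wes, 26, 29), (Zephyr, 19, 1991, Hal, 10, 40), (Zephyr, 19, 1991, Hal, 2, 2), (Zephyr, 19, 1991, Hal, 26, 29), (Zephyr, 24, 1981, Ivy, 17, 14), (Zephyr, 24, 1981, Ivy, 21, 22)}
σ[sname ≠ Mo and year ≤ 1985]: keep tuples satisfying sname ≠ Mo and year ≤ 1985 → {(Argo, 19, 1985, Pat, 10, 40), (Argo, 19, 1985, Pat, 2, 2), (Argo, 19, 1985, Pat, 26, 29), (Helix, 19, 1984, Ola, 10, 40), (Helix, 19, 1984, Ola, 2, 2), (Helix, 19, 1984, Ola, 26, 29), (Zephyr, 24, 1981, Ivy, 17, 14), (Zephyr, 24, 1981, Ivy, 21, 22)}
σ[aid < 24]: keep tuples satisfying aid < 24 → {(Argo, 19, 1985, Pat, 10, 40), (Argo, 19, 1985, Pat, 2, 2), (Argo, 19, 1985, Pat, 26, 29), (Helix, 19, 1984, Ola, 10, 40), (Helix, 19, 1984, Ola, 2, 2), (Helix, 19, 1984, Ola, 26, 29)}
σ[role = Helix]: keep tuples satisfying role = Helix → {(Helix, 19, 1984, Ola, 10, 40), (Helix, 19, 1984, Ola, 2, 2), (Helix, 19, 1984, Ola, 26, 29)}
Keep only column(s) mid, aid: {(2, 19), (29, 19), (40, 19)}

{(2, 19), (29, 19), (40, 19)}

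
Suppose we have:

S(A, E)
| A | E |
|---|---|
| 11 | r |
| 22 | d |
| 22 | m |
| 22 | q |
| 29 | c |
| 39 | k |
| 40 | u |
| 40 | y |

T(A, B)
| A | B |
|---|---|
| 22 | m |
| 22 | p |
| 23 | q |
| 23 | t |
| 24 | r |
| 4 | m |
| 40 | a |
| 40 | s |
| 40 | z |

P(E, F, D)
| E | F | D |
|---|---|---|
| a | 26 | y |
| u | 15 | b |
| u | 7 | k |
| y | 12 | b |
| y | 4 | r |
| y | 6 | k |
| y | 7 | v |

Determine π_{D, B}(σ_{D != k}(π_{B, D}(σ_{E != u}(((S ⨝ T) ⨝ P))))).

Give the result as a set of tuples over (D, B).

{(b, a), (b, s), (b, z), (r, a), (r, s), (r, z), (v, a), (v, s), (v, z)}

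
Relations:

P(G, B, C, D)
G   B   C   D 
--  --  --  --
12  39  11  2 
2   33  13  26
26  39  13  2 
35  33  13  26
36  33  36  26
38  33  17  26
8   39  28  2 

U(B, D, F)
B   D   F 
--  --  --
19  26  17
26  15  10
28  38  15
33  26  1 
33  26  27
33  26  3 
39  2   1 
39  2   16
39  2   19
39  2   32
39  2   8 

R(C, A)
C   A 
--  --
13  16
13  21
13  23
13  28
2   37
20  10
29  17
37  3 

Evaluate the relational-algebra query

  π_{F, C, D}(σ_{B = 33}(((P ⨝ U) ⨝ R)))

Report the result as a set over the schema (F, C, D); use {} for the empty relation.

{(1, 13, 26), (27, 13, 26), (3, 13, 26)}

P ⋈ U (natural join on B, D): {(12, 39, 11, 2, 1), (12, 39, 11, 2, 16), (12, 39, 11, 2, 19), (12, 39, 11, 2, 32), (12, 39, 11, 2, 8), (2, 33, 13, 26, 1), (2, 33, 13, 26, 27), (2, 33, 13, 26, 3), (26, 39, 13, 2, 1), (26, 39, 13, 2, 16), (26, 39, 13, 2, 19), (26, 39, 13, 2, 32), (26, 39, 13, 2, 8), (35, 33, 13, 26, 1), (35, 33, 13, 26, 27), (35, 33, 13, 26, 3), (36, 33, 36, 26, 1), (36, 33, 36, 26, 27), (36, 33, 36, 26, 3), (38, 33, 17, 26, 1), (38, 33, 17, 26, 27), (38, 33, 17, 26, 3), (8, 39, 28, 2, 1), (8, 39, 28, 2, 16), (8, 39, 28, 2, 19), (8, 39, 28, 2, 32), (8, 39, 28, 2, 8)}
(P ⨝ U) ⋈ R (natural join on C): {(2, 33, 13, 26, 1, 16), (2, 33, 13, 26, 1, 21), (2, 33, 13, 26, 1, 23), (2, 33, 13, 26, 1, 28), (2, 33, 13, 26, 27, 16), (2, 33, 13, 26, 27, 21), (2, 33, 13, 26, 27, 23), (2, 33, 13, 26, 27, 28), (2, 33, 13, 26, 3, 16), (2, 33, 13, 26, 3, 21), (2, 33, 13, 26, 3, 23), (2, 33, 13, 26, 3, 28), (26, 39, 13, 2, 1, 16), (26, 39, 13, 2, 1, 21), (26, 39, 13, 2, 1, 23), (26, 39, 13, 2, 1, 28), (26, 39, 13, 2, 16, 16), (26, 39, 13, 2, 16, 21), (26, 39, 13, 2, 16, 23), (26, 39, 13, 2, 16, 28), (26, 39, 13, 2, 19, 16), (26, 39, 13, 2, 19, 21), (26, 39, 13, 2, 19, 23), (26, 39, 13, 2, 19, 28), (26, 39, 13, 2, 32, 16), (26, 39, 13, 2, 32, 21), (26, 39, 13, 2, 32, 23), (26, 39, 13, 2, 32, 28), (26, 39, 13, 2, 8, 16), (26, 39, 13, 2, 8, 21), (26, 39, 13, 2, 8, 23), (26, 39, 13, 2, 8, 28), (35, 33, 13, 26, 1, 16), (35, 33, 13, 26, 1, 21), (35, 33, 13, 26, 1, 23), (35, 33, 13, 26, 1, 28), (35, 33, 13, 26, 27, 16), (35, 33, 13, 26, 27, 21), (35, 33, 13, 26, 27, 23), (35, 33, 13, 26, 27, 28), (35, 33, 13, 26, 3, 16), (35, 33, 13, 26, 3, 21), (35, 33, 13, 26, 3, 23), (35, 33, 13, 26, 3, 28)}
Selection B = 33: {(2, 33, 13, 26, 1, 16), (2, 33, 13, 26, 1, 21), (2, 33, 13, 26, 1, 23), (2, 33, 13, 26, 1, 28), (2, 33, 13, 26, 27, 16), (2, 33, 13, 26, 27, 21), (2, 33, 13, 26, 27, 23), (2, 33, 13, 26, 27, 28), (2, 33, 13, 26, 3, 16), (2, 33, 13, 26, 3, 21), (2, 33, 13, 26, 3, 23), (2, 33, 13, 26, 3, 28), (35, 33, 13, 26, 1, 16), (35, 33, 13, 26, 1, 21), (35, 33, 13, 26, 1, 23), (35, 33, 13, 26, 1, 28), (35, 33, 13, 26, 27, 16), (35, 33, 13, 26, 27, 21), (35, 33, 13, 26, 27, 23), (35, 33, 13, 26, 27, 28), (35, 33, 13, 26, 3, 16), (35, 33, 13, 26, 3, 21), (35, 33, 13, 26, 3, 23), (35, 33, 13, 26, 3, 28)}
π_{F, C, D} gives {(1, 13, 26), (27, 13, 26), (3, 13, 26)} (21 duplicate(s) eliminated).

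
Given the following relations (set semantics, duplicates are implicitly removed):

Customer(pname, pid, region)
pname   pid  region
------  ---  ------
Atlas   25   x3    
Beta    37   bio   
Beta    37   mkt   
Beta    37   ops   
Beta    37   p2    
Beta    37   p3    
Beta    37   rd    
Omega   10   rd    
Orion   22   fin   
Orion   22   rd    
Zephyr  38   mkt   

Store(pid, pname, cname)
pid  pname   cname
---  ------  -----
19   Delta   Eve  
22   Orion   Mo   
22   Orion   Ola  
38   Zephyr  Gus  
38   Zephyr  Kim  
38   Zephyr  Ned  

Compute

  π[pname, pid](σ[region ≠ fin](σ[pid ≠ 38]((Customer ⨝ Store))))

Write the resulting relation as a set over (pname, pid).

Joining Customer and Store on pname, pid yields {(Orion, 22, fin, Mo), (Orion, 22, fin, Ola), (Orion, 22, rd, Mo), (Orion, 22, rd, Ola), (Zephyr, 38, mkt, Gus), (Zephyr, 38, mkt, Kim), (Zephyr, 38, mkt, Ned)}.
Selection pid ≠ 38: {(Orion, 22, fin, Mo), (Orion, 22, fin, Ola), (Orion, 22, rd, Mo), (Orion, 22, rd, Ola)}
Selection region ≠ fin: {(Orion, 22, rd, Mo), (Orion, 22, rd, Ola)}
π[pname, pid]: project onto (pname, pid) (1 duplicate(s) eliminated) → {(Orion, 22)}

{(Orion, 22)}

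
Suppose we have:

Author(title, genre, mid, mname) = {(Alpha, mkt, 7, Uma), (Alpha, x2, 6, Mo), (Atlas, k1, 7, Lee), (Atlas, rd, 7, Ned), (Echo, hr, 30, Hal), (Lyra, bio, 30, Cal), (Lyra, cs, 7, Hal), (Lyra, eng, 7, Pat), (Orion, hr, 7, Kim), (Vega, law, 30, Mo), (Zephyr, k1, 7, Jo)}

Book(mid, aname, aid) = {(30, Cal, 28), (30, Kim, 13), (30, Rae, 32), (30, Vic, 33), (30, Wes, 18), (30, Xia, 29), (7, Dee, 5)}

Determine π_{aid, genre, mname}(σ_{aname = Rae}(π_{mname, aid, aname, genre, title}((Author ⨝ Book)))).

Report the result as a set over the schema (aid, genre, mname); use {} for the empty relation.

{(32, bio, Cal), (32, hr, Hal), (32, law, Mo)}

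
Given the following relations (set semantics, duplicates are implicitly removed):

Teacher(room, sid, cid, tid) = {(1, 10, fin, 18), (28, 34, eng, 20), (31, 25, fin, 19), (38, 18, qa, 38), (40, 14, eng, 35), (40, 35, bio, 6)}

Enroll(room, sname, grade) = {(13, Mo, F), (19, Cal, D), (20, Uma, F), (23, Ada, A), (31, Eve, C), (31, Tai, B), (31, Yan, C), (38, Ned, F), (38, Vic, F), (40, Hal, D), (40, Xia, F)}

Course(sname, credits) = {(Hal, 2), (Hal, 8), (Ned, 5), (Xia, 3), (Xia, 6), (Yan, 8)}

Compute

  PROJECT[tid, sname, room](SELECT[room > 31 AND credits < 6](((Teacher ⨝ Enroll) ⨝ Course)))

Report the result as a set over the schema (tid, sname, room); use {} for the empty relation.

Teacher ⋈ Enroll (natural join on room): {(31, 25, fin, 19, Eve, C), (31, 25, fin, 19, Tai, B), (31, 25, fin, 19, Yan, C), (38, 18, qa, 38, Ned, F), (38, 18, qa, 38, Vic, F), (40, 14, eng, 35, Hal, D), (40, 14, eng, 35, Xia, F), (40, 35, bio, 6, Hal, D), (40, 35, bio, 6, Xia, F)}
(Teacher ⨝ Enroll) ⋈ Course (natural join on sname): {(31, 25, fin, 19, Yan, C, 8), (38, 18, qa, 38, Ned, F, 5), (40, 14, eng, 35, Hal, D, 2), (40, 14, eng, 35, Hal, D, 8), (40, 14, eng, 35, Xia, F, 3), (40, 14, eng, 35, Xia, F, 6), (40, 35, bio, 6, Hal, D, 2), (40, 35, bio, 6, Hal, D, 8), (40, 35, bio, 6, Xia, F, 3), (40, 35, bio, 6, Xia, F, 6)}
σ[room > 31 AND credits < 6]: keep tuples satisfying room > 31 AND credits < 6 → {(38, 18, qa, 38, Ned, F, 5), (40, 14, eng, 35, Hal, D, 2), (40, 14, eng, 35, Xia, F, 3), (40, 35, bio, 6, Hal, D, 2), (40, 35, bio, 6, Xia, F, 3)}
π_{tid, sname, room} gives {(35, Hal, 40), (35, Xia, 40), (38, Ned, 38), (6, Hal, 40), (6, Xia, 40)}.

{(35, Hal, 40), (35, Xia, 40), (38, Ned, 38), (6, Hal, 40), (6, Xia, 40)}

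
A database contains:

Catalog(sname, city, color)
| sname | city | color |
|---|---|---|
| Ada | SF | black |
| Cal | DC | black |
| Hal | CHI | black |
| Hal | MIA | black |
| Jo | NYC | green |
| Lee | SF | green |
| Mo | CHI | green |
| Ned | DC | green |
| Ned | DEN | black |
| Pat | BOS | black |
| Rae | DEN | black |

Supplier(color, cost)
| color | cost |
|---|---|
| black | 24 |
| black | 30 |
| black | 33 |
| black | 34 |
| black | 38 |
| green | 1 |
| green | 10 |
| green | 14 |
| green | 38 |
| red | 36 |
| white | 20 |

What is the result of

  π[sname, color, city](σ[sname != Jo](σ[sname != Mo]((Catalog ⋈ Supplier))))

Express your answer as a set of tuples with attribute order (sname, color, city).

{(Ada, black, SF), (Cal, black, DC), (Hal, black, CHI), (Hal, black, MIA), (Lee, green, SF), (Ned, black, DEN), (Ned, green, DC), (Pat, black, BOS), (Rae, black, DEN)}

Natural join on color: {(Ada, SF, black, 24), (Ada, SF, black, 30), (Ada, SF, black, 33), (Ada, SF, black, 34), (Ada, SF, black, 38), (Cal, DC, black, 24), (Cal, DC, black, 30), (Cal, DC, black, 33), (Cal, DC, black, 34), (Cal, DC, black, 38), (Hal, CHI, black, 24), (Hal, CHI, black, 30), (Hal, CHI, black, 33), (Hal, CHI, black, 34), (Hal, CHI, black, 38), (Hal, MIA, black, 24), (Hal, MIA, black, 30), (Hal, MIA, black, 33), (Hal, MIA, black, 34), (Hal, MIA, black, 38), (Jo, NYC, green, 1), (Jo, NYC, green, 10), (Jo, NYC, green, 14), (Jo, NYC, green, 38), (Lee, SF, green, 1), (Lee, SF, green, 10), (Lee, SF, green, 14), (Lee, SF, green, 38), (Mo, CHI, green, 1), (Mo, CHI, green, 10), (Mo, CHI, green, 14), (Mo, CHI, green, 38), (Ned, DC, green, 1), (Ned, DC, green, 10), (Ned, DC, green, 14), (Ned, DC, green, 38), (Ned, DEN, black, 24), (Ned, DEN, black, 30), (Ned, DEN, black, 33), (Ned, DEN, black, 34), (Ned, DEN, black, 38), (Pat, BOS, black, 24), (Pat, BOS, black, 30), (Pat, BOS, black, 33), (Pat, BOS, black, 34), (Pat, BOS, black, 38), (Rae, DEN, black, 24), (Rae, DEN, black, 30), (Rae, DEN, black, 33), (Rae, DEN, black, 34), (Rae, DEN, black, 38)}
σ[sname != Mo]: keep tuples satisfying sname != Mo → {(Ada, SF, black, 24), (Ada, SF, black, 30), (Ada, SF, black, 33), (Ada, SF, black, 34), (Ada, SF, black, 38), (Cal, DC, black, 24), (Cal, DC, black, 30), (Cal, DC, black, 33), (Cal, DC, black, 34), (Cal, DC, black, 38), (Hal, CHI, black, 24), (Hal, CHI, black, 30), (Hal, CHI, black, 33), (Hal, CHI, black, 34), (Hal, CHI, black, 38), (Hal, MIA, black, 24), (Hal, MIA, black, 30), (Hal, MIA, black, 33), (Hal, MIA, black, 34), (Hal, MIA, black, 38), (Jo, NYC, green, 1), (Jo, NYC, green, 10), (Jo, NYC, green, 14), (Jo, NYC, green, 38), (Lee, SF, green, 1), (Lee, SF, green, 10), (Lee, SF, green, 14), (Lee, SF, green, 38), (Ned, DC, green, 1), (Ned, DC, green, 10), (Ned, DC, green, 14), (Ned, DC, green, 38), (Ned, DEN, black, 24), (Ned, DEN, black, 30), (Ned, DEN, black, 33), (Ned, DEN, black, 34), (Ned, DEN, black, 38), (Pat, BOS, black, 24), (Pat, BOS, black, 30), (Pat, BOS, black, 33), (Pat, BOS, black, 34), (Pat, BOS, black, 38), (Rae, DEN, black, 24), (Rae, DEN, black, 30), (Rae, DEN, black, 33), (Rae, DEN, black, 34), (Rae, DEN, black, 38)}
σ[sname != Jo]: keep tuples satisfying sname != Jo → {(Ada, SF, black, 24), (Ada, SF, black, 30), (Ada, SF, black, 33), (Ada, SF, black, 34), (Ada, SF, black, 38), (Cal, DC, black, 24), (Cal, DC, black, 30), (Cal, DC, black, 33), (Cal, DC, black, 34), (Cal, DC, black, 38), (Hal, CHI, black, 24), (Hal, CHI, black, 30), (Hal, CHI, black, 33), (Hal, CHI, black, 34), (Hal, CHI, black, 38), (Hal, MIA, black, 24), (Hal, MIA, black, 30), (Hal, MIA, black, 33), (Hal, MIA, black, 34), (Hal, MIA, black, 38), (Lee, SF, green, 1), (Lee, SF, green, 10), (Lee, SF, green, 14), (Lee, SF, green, 38), (Ned, DC, green, 1), (Ned, DC, green, 10), (Ned, DC, green, 14), (Ned, DC, green, 38), (Ned, DEN, black, 24), (Ned, DEN, black, 30), (Ned, DEN, black, 33), (Ned, DEN, black, 34), (Ned, DEN, black, 38), (Pat, BOS, black, 24), (Pat, BOS, black, 30), (Pat, BOS, black, 33), (Pat, BOS, black, 34), (Pat, BOS, black, 38), (Rae, DEN, black, 24), (Rae, DEN, black, 30), (Rae, DEN, black, 33), (Rae, DEN, black, 34), (Rae, DEN, black, 38)}
Keep only column(s) sname, color, city (34 duplicate(s) eliminated): {(Ada, black, SF), (Cal, black, DC), (Hal, black, CHI), (Hal, black, MIA), (Lee, green, SF), (Ned, black, DEN), (Ned, green, DC), (Pat, black, BOS), (Rae, black, DEN)}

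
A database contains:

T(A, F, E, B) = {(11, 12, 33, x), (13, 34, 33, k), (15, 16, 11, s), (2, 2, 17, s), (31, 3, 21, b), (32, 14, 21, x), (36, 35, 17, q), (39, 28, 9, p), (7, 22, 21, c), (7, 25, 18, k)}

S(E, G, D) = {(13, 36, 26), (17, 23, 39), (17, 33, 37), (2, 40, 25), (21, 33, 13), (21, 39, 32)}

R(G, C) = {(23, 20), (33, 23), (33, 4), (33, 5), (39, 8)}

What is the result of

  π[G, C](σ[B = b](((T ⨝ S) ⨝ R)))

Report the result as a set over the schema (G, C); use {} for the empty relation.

{(33, 23), (33, 4), (33, 5), (39, 8)}

Natural join on E: {(2, 2, 17, s, 23, 39), (2, 2, 17, s, 33, 37), (31, 3, 21, b, 33, 13), (31, 3, 21, b, 39, 32), (32, 14, 21, x, 33, 13), (32, 14, 21, x, 39, 32), (36, 35, 17, q, 23, 39), (36, 35, 17, q, 33, 37), (7, 22, 21, c, 33, 13), (7, 22, 21, c, 39, 32)}
Natural join on G: {(2, 2, 17, s, 23, 39, 20), (2, 2, 17, s, 33, 37, 23), (2, 2, 17, s, 33, 37, 4), (2, 2, 17, s, 33, 37, 5), (31, 3, 21, b, 33, 13, 23), (31, 3, 21, b, 33, 13, 4), (31, 3, 21, b, 33, 13, 5), (31, 3, 21, b, 39, 32, 8), (32, 14, 21, x, 33, 13, 23), (32, 14, 21, x, 33, 13, 4), (32, 14, 21, x, 33, 13, 5), (32, 14, 21, x, 39, 32, 8), (36, 35, 17, q, 23, 39, 20), (36, 35, 17, q, 33, 37, 23), (36, 35, 17, q, 33, 37, 4), (36, 35, 17, q, 33, 37, 5), (7, 22, 21, c, 33, 13, 23), (7, 22, 21, c, 33, 13, 4), (7, 22, 21, c, 33, 13, 5), (7, 22, 21, c, 39, 32, 8)}
Selection B = b: {(31, 3, 21, b, 33, 13, 23), (31, 3, 21, b, 33, 13, 4), (31, 3, 21, b, 33, 13, 5), (31, 3, 21, b, 39, 32, 8)}
π[G, C]: project onto (G, C) → {(33, 23), (33, 4), (33, 5), (39, 8)}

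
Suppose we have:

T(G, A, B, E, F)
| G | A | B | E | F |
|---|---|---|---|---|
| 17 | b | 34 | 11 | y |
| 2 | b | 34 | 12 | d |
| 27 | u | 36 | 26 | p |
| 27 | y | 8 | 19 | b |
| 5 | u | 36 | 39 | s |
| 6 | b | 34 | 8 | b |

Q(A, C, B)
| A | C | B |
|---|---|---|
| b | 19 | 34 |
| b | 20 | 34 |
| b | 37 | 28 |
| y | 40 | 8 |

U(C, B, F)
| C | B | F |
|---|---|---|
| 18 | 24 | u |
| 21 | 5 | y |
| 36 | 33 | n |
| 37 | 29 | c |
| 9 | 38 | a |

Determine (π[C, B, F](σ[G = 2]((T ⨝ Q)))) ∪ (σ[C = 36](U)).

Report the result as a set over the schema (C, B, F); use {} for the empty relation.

Joining T and Q on A, B yields {(17, b, 34, 11, y, 19), (17, b, 34, 11, y, 20), (2, b, 34, 12, d, 19), (2, b, 34, 12, d, 20), (27, y, 8, 19, b, 40), (6, b, 34, 8, b, 19), (6, b, 34, 8, b, 20)}.
Filtering on G = 2 leaves {(2, b, 34, 12, d, 19), (2, b, 34, 12, d, 20)}.
π_{C, B, F} gives {(19, 34, d), (20, 34, d)}.
Filtering on C = 36 leaves {(36, 33, n)}.
Union: {(19, 34, d), (20, 34, d)} with {(36, 33, n)} → {(19, 34, d), (20, 34, d), (36, 33, n)}

{(19, 34, d), (20, 34, d), (36, 33, n)}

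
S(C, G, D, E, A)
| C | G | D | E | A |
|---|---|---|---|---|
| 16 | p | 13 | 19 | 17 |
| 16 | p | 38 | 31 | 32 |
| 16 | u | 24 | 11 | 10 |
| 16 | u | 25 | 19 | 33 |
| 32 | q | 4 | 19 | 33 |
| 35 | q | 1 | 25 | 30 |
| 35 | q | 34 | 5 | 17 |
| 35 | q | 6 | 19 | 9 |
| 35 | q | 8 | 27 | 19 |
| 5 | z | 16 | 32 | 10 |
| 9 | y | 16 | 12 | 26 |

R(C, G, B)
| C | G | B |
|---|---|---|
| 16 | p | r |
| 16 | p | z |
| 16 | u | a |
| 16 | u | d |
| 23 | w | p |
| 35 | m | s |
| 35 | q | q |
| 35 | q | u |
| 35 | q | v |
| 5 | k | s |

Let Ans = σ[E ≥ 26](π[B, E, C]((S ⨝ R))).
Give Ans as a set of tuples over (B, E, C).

{(q, 27, 35), (r, 31, 16), (u, 27, 35), (v, 27, 35), (z, 31, 16)}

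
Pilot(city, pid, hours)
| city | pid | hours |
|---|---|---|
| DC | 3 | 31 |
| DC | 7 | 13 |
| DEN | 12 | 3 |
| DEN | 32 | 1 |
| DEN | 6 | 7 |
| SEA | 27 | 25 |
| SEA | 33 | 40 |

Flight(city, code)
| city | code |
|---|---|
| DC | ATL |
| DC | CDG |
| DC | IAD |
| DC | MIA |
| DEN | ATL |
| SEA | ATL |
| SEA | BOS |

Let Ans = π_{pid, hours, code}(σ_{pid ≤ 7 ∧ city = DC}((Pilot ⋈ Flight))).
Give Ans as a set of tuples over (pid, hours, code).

Pilot ⋈ Flight (natural join on city): {(DC, 3, 31, ATL), (DC, 3, 31, CDG), (DC, 3, 31, IAD), (DC, 3, 31, MIA), (DC, 7, 13, ATL), (DC, 7, 13, CDG), (DC, 7, 13, IAD), (DC, 7, 13, MIA), (DEN, 12, 3, ATL), (DEN, 32, 1, ATL), (DEN, 6, 7, ATL), (SEA, 27, 25, ATL), (SEA, 27, 25, BOS), (SEA, 33, 40, ATL), (SEA, 33, 40, BOS)}
Apply σ_{pid ≤ 7 ∧ city = DC}; surviving tuples: {(DC, 3, 31, ATL), (DC, 3, 31, CDG), (DC, 3, 31, IAD), (DC, 3, 31, MIA), (DC, 7, 13, ATL), (DC, 7, 13, CDG), (DC, 7, 13, IAD), (DC, 7, 13, MIA)}
π[pid, hours, code]: project onto (pid, hours, code) → {(3, 31, ATL), (3, 31, CDG), (3, 31, IAD), (3, 31, MIA), (7, 13, ATL), (7, 13, CDG), (7, 13, IAD), (7, 13, MIA)}

{(3, 31, ATL), (3, 31, CDG), (3, 31, IAD), (3, 31, MIA), (7, 13, ATL), (7, 13, CDG), (7, 13, IAD), (7, 13, MIA)}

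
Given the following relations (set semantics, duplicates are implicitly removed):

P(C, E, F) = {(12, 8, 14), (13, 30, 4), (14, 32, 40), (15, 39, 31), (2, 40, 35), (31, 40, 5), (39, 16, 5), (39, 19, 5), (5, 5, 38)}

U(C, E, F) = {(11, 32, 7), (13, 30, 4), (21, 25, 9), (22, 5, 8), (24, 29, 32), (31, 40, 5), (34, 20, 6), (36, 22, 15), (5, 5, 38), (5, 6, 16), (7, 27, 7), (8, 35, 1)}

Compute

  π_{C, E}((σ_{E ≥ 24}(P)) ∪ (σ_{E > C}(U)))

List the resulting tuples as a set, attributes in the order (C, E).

Apply σ_{E ≥ 24}; surviving tuples: {(13, 30, 4), (14, 32, 40), (15, 39, 31), (2, 40, 35), (31, 40, 5)}
Apply σ_{E > C}; surviving tuples: {(11, 32, 7), (13, 30, 4), (21, 25, 9), (24, 29, 32), (31, 40, 5), (5, 6, 16), (7, 27, 7), (8, 35, 1)}
Taking the union: {(11, 32, 7), (13, 30, 4), (14, 32, 40), (15, 39, 31), (2, 40, 35), (21, 25, 9), (24, 29, 32), (31, 40, 5), (5, 6, 16), (7, 27, 7), (8, 35, 1)}
π_{C, E} gives {(11, 32), (13, 30), (14, 32), (15, 39), (2, 40), (21, 25), (24, 29), (31, 40), (5, 6), (7, 27), (8, 35)}.

{(11, 32), (13, 30), (14, 32), (15, 39), (2, 40), (21, 25), (24, 29), (31, 40), (5, 6), (7, 27), (8, 35)}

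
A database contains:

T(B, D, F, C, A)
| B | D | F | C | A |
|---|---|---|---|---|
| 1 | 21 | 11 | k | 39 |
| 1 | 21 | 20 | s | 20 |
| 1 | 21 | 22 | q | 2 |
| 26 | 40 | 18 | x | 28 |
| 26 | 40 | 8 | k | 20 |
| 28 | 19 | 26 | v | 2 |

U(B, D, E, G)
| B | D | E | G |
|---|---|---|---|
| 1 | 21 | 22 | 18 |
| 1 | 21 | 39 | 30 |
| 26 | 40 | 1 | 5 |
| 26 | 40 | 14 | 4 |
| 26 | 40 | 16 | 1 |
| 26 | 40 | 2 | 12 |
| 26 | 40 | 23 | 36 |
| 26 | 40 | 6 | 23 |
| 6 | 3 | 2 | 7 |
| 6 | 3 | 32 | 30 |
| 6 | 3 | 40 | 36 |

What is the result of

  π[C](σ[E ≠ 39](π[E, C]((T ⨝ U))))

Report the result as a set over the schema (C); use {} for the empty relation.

{k, q, s, x}

Joining T and U on B, D yields {(1, 21, 11, k, 39, 22, 18), (1, 21, 11, k, 39, 39, 30), (1, 21, 20, s, 20, 22, 18), (1, 21, 20, s, 20, 39, 30), (1, 21, 22, q, 2, 22, 18), (1, 21, 22, q, 2, 39, 30), (26, 40, 18, x, 28, 1, 5), (26, 40, 18, x, 28, 14, 4), (26, 40, 18, x, 28, 16, 1), (26, 40, 18, x, 28, 2, 12), (26, 40, 18, x, 28, 23, 36), (26, 40, 18, x, 28, 6, 23), (26, 40, 8, k, 20, 1, 5), (26, 40, 8, k, 20, 14, 4), (26, 40, 8, k, 20, 16, 1), (26, 40, 8, k, 20, 2, 12), (26, 40, 8, k, 20, 23, 36), (26, 40, 8, k, 20, 6, 23)}.
π[E, C]: project onto (E, C) → {(1, k), (1, x), (14, k), (14, x), (16, k), (16, x), (2, k), (2, x), (22, k), (22, q), (22, s), (23, k), (23, x), (39, k), (39, q), (39, s), (6, k), (6, x)}
Filtering on E ≠ 39 leaves {(1, k), (1, x), (14, k), (14, x), (16, k), (16, x), (2, k), (2, x), (22, k), (22, q), (22, s), (23, k), (23, x), (6, k), (6, x)}.
π[C]: project onto (C) (11 duplicate(s) eliminated) → {k, q, s, x}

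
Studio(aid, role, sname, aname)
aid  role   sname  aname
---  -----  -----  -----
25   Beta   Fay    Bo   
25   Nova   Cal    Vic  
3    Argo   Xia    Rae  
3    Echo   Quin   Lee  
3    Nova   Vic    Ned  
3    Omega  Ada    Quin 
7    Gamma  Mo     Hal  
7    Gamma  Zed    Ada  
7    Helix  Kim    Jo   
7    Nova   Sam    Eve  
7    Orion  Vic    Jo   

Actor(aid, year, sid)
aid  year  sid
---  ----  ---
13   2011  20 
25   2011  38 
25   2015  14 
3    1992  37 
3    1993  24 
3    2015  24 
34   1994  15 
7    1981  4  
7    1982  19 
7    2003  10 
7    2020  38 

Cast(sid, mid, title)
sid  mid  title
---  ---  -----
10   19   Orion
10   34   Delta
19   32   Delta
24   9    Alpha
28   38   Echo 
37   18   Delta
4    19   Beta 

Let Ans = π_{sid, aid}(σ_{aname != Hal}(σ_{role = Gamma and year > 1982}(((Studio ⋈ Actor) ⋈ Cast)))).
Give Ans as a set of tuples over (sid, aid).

{(10, 7)}

Studio ⋈ Actor (natural join on aid): {(25, Beta, Fay, Bo, 2011, 38), (25, Beta, Fay, Bo, 2015, 14), (25, Nova, Cal, Vic, 2011, 38), (25, Nova, Cal, Vic, 2015, 14), (3, Argo, Xia, Rae, 1992, 37), (3, Argo, Xia, Rae, 1993, 24), (3, Argo, Xia, Rae, 2015, 24), (3, Echo, Quin, Lee, 1992, 37), (3, Echo, Quin, Lee, 1993, 24), (3, Echo, Quin, Lee, 2015, 24), (3, Nova, Vic, Ned, 1992, 37), (3, Nova, Vic, Ned, 1993, 24), (3, Nova, Vic, Ned, 2015, 24), (3, Omega, Ada, Quin, 1992, 37), (3, Omega, Ada, Quin, 1993, 24), (3, Omega, Ada, Quin, 2015, 24), (7, Gamma, Mo, Hal, 1981, 4), (7, Gamma, Mo, Hal, 1982, 19), (7, Gamma, Mo, Hal, 2003, 10), (7, Gamma, Mo, Hal, 2020, 38), (7, Gamma, Zed, Ada, 1981, 4), (7, Gamma, Zed, Ada, 1982, 19), (7, Gamma, Zed, Ada, 2003, 10), (7, Gamma, Zed, Ada, 2020, 38), (7, Helix, Kim, Jo, 1981, 4), (7, Helix, Kim, Jo, 1982, 19), (7, Helix, Kim, Jo, 2003, 10), (7, Helix, Kim, Jo, 2020, 38), (7, Nova, Sam, Eve, 1981, 4), (7, Nova, Sam, Eve, 1982, 19), (7, Nova, Sam, Eve, 2003, 10), (7, Nova, Sam, Eve, 2020, 38), (7, Orion, Vic, Jo, 1981, 4), (7, Orion, Vic, Jo, 1982, 19), (7, Orion, Vic, Jo, 2003, 10), (7, Orion, Vic, Jo, 2020, 38)}
(Studio ⋈ Actor) ⋈ Cast (natural join on sid): {(3, Argo, Xia, Rae, 1992, 37, 18, Delta), (3, Argo, Xia, Rae, 1993, 24, 9, Alpha), (3, Argo, Xia, Rae, 2015, 24, 9, Alpha), (3, Echo, Quin, Lee, 1992, 37, 18, Delta), (3, Echo, Quin, Lee, 1993, 24, 9, Alpha), (3, Echo, Quin, Lee, 2015, 24, 9, Alpha), (3, Nova, Vic, Ned, 1992, 37, 18, Delta), (3, Nova, Vic, Ned, 1993, 24, 9, Alpha), (3, Nova, Vic, Ned, 2015, 24, 9, Alpha), (3, Omega, Ada, Quin, 1992, 37, 18, Delta), (3, Omega, Ada, Quin, 1993, 24, 9, Alpha), (3, Omega, Ada, Quin, 2015, 24, 9, Alpha), (7, Gamma, Mo, Hal, 1981, 4, 19, Beta), (7, Gamma, Mo, Hal, 1982, 19, 32, Delta), (7, Gamma, Mo, Hal, 2003, 10, 19, Orion), (7, Gamma, Mo, Hal, 2003, 10, 34, Delta), (7, Gamma, Zed, Ada, 1981, 4, 19, Beta), (7, Gamma, Zed, Ada, 1982, 19, 32, Delta), (7, Gamma, Zed, Ada, 2003, 10, 19, Orion), (7, Gamma, Zed, Ada, 2003, 10, 34, Delta), (7, Helix, Kim, Jo, 1981, 4, 19, Beta), (7, Helix, Kim, Jo, 1982, 19, 32, Delta), (7, Helix, Kim, Jo, 2003, 10, 19, Orion), (7, Helix, Kim, Jo, 2003, 10, 34, Delta), (7, Nova, Sam, Eve, 1981, 4, 19, Beta), (7, Nova, Sam, Eve, 1982, 19, 32, Delta), (7, Nova, Sam, Eve, 2003, 10, 19, Orion), (7, Nova, Sam, Eve, 2003, 10, 34, Delta), (7, Orion, Vic, Jo, 1981, 4, 19, Beta), (7, Orion, Vic, Jo, 1982, 19, 32, Delta), (7, Orion, Vic, Jo, 2003, 10, 19, Orion), (7, Orion, Vic, Jo, 2003, 10, 34, Delta)}
Apply σ_{role = Gamma and year > 1982}; surviving tuples: {(7, Gamma, Mo, Hal, 2003, 10, 19, Orion), (7, Gamma, Mo, Hal, 2003, 10, 34, Delta), (7, Gamma, Zed, Ada, 2003, 10, 19, Orion), (7, Gamma, Zed, Ada, 2003, 10, 34, Delta)}
Apply σ_{aname != Hal}; surviving tuples: {(7, Gamma, Zed, Ada, 2003, 10, 19, Orion), (7, Gamma, Zed, Ada, 2003, 10, 34, Delta)}
Projecting to sid, aid (1 duplicate(s) eliminated): {(10, 7)}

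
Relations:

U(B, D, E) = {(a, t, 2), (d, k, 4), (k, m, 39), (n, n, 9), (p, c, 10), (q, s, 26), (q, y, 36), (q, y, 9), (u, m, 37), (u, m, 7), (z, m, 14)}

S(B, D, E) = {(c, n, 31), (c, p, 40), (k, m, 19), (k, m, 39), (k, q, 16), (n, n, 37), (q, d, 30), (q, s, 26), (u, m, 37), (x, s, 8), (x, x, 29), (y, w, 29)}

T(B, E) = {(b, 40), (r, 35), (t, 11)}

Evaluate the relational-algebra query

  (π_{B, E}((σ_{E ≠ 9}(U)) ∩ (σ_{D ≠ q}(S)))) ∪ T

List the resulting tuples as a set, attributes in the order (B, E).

{(b, 40), (k, 39), (q, 26), (r, 35), (t, 11), (u, 37)}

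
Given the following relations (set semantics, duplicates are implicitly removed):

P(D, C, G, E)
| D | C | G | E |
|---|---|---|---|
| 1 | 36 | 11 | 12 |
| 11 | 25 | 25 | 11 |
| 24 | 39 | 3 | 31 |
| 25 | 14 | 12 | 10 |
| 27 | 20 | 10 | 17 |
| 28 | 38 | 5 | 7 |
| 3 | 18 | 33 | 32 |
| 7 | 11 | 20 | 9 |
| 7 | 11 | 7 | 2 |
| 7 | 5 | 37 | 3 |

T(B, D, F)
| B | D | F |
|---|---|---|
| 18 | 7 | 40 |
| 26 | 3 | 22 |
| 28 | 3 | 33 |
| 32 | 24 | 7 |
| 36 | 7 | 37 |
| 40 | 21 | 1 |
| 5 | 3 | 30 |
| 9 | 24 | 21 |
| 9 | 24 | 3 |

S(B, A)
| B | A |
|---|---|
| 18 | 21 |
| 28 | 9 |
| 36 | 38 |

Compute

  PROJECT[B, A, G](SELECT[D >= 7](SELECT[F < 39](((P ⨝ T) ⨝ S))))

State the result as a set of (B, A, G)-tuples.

P ⋈ T (natural join on D): {(24, 39, 3, 31, 32, 7), (24, 39, 3, 31, 9, 21), (24, 39, 3, 31, 9, 3), (3, 18, 33, 32, 26, 22), (3, 18, 33, 32, 28, 33), (3, 18, 33, 32, 5, 30), (7, 11, 20, 9, 18, 40), (7, 11, 20, 9, 36, 37), (7, 11, 7, 2, 18, 40), (7, 11, 7, 2, 36, 37), (7, 5, 37, 3, 18, 40), (7, 5, 37, 3, 36, 37)}
(P ⨝ T) ⋈ S (natural join on B): {(3, 18, 33, 32, 28, 33, 9), (7, 11, 20, 9, 18, 40, 21), (7, 11, 20, 9, 36, 37, 38), (7, 11, 7, 2, 18, 40, 21), (7, 11, 7, 2, 36, 37, 38), (7, 5, 37, 3, 18, 40, 21), (7, 5, 37, 3, 36, 37, 38)}
Apply σ_{F < 39}; surviving tuples: {(3, 18, 33, 32, 28, 33, 9), (7, 11, 20, 9, 36, 37, 38), (7, 11, 7, 2, 36, 37, 38), (7, 5, 37, 3, 36, 37, 38)}
Apply σ_{D >= 7}; surviving tuples: {(7, 11, 20, 9, 36, 37, 38), (7, 11, 7, 2, 36, 37, 38), (7, 5, 37, 3, 36, 37, 38)}
π[B, A, G]: project onto (B, A, G) → {(36, 38, 20), (36, 38, 37), (36, 38, 7)}

{(36, 38, 20), (36, 38, 37), (36, 38, 7)}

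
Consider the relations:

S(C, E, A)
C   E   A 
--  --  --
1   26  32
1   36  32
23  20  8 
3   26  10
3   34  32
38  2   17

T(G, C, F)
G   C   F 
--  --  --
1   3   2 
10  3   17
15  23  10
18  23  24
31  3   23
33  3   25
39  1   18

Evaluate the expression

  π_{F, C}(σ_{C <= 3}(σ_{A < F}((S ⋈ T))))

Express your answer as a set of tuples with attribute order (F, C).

{(17, 3), (23, 3), (25, 3)}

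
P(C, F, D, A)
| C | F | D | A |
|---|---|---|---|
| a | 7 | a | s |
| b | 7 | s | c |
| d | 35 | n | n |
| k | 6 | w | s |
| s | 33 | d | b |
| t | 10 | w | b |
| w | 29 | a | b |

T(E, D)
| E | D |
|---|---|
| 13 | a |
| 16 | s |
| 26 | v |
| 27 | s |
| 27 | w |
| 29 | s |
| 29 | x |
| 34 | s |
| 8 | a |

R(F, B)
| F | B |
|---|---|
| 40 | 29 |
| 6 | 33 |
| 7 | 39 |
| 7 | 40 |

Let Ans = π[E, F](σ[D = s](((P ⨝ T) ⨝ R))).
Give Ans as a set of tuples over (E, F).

P ⋈ T (natural join on D): {(a, 7, a, s, 13), (a, 7, a, s, 8), (b, 7, s, c, 16), (b, 7, s, c, 27), (b, 7, s, c, 29), (b, 7, s, c, 34), (k, 6, w, s, 27), (t, 10, w, b, 27), (w, 29, a, b, 13), (w, 29, a, b, 8)}
(P ⨝ T) ⋈ R (natural join on F): {(a, 7, a, s, 13, 39), (a, 7, a, s, 13, 40), (a, 7, a, s, 8, 39), (a, 7, a, s, 8, 40), (b, 7, s, c, 16, 39), (b, 7, s, c, 16, 40), (b, 7, s, c, 27, 39), (b, 7, s, c, 27, 40), (b, 7, s, c, 29, 39), (b, 7, s, c, 29, 40), (b, 7, s, c, 34, 39), (b, 7, s, c, 34, 40), (k, 6, w, s, 27, 33)}
Selection D = s: {(b, 7, s, c, 16, 39), (b, 7, s, c, 16, 40), (b, 7, s, c, 27, 39), (b, 7, s, c, 27, 40), (b, 7, s, c, 29, 39), (b, 7, s, c, 29, 40), (b, 7, s, c, 34, 39), (b, 7, s, c, 34, 40)}
π_{E, F} gives {(16, 7), (27, 7), (29, 7), (34, 7)} (4 duplicate(s) eliminated).

{(16, 7), (27, 7), (29, 7), (34, 7)}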